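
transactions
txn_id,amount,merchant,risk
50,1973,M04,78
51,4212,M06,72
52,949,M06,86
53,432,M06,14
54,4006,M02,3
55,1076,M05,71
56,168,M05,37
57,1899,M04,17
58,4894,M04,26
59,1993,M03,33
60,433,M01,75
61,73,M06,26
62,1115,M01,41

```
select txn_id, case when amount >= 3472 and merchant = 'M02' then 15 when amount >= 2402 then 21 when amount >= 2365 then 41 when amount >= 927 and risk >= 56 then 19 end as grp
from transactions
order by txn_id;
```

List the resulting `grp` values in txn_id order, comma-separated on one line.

txn_id=50: amount >= 927 and risk >= 56 → 19
txn_id=51: amount >= 2402 → 21
txn_id=52: amount >= 927 and risk >= 56 → 19
txn_id=53: (no match → NULL) → NULL
txn_id=54: amount >= 3472 and merchant = 'M02' → 15
txn_id=55: amount >= 927 and risk >= 56 → 19
txn_id=56: (no match → NULL) → NULL
txn_id=57: (no match → NULL) → NULL
txn_id=58: amount >= 2402 → 21
txn_id=59: (no match → NULL) → NULL
txn_id=60: (no match → NULL) → NULL
txn_id=61: (no match → NULL) → NULL
txn_id=62: (no match → NULL) → NULL

19, 21, 19, NULL, 15, 19, NULL, NULL, 21, NULL, NULL, NULL, NULL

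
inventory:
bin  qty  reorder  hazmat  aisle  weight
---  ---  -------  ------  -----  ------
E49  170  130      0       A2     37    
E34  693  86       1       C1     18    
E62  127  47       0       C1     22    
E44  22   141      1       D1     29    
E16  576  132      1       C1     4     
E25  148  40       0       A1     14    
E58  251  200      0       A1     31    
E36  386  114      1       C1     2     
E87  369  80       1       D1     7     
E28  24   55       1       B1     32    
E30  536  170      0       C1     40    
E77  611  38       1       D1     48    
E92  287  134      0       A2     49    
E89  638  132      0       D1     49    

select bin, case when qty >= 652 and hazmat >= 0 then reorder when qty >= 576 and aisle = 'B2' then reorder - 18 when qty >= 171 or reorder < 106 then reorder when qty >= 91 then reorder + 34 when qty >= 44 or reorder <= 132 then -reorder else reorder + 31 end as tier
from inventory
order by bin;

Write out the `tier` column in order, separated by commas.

bin=E16: qty >= 171 or reorder < 106 → 132
bin=E25: qty >= 171 or reorder < 106 → 40
bin=E28: qty >= 171 or reorder < 106 → 55
bin=E30: qty >= 171 or reorder < 106 → 170
bin=E34: qty >= 652 and hazmat >= 0 → 86
bin=E36: qty >= 171 or reorder < 106 → 114
bin=E44: ELSE → 172
bin=E49: qty >= 91 → 164
bin=E58: qty >= 171 or reorder < 106 → 200
bin=E62: qty >= 171 or reorder < 106 → 47
bin=E77: qty >= 171 or reorder < 106 → 38
bin=E87: qty >= 171 or reorder < 106 → 80
bin=E89: qty >= 171 or reorder < 106 → 132
bin=E92: qty >= 171 or reorder < 106 → 134

132, 40, 55, 170, 86, 114, 172, 164, 200, 47, 38, 80, 132, 134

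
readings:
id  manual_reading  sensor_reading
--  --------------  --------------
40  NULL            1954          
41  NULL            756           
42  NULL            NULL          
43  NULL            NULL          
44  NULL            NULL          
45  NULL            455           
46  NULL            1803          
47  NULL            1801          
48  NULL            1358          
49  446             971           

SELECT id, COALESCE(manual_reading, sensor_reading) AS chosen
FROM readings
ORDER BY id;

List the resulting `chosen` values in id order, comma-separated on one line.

1954, 756, NULL, NULL, NULL, 455, 1803, 1801, 1358, 446

id=40: manual_reading=NULL, sensor_reading=1954 → 1954
id=41: manual_reading=NULL, sensor_reading=756 → 756
id=42: manual_reading=NULL, sensor_reading=NULL (all NULL) → NULL
id=43: manual_reading=NULL, sensor_reading=NULL (all NULL) → NULL
id=44: manual_reading=NULL, sensor_reading=NULL (all NULL) → NULL
id=45: manual_reading=NULL, sensor_reading=455 → 455
id=46: manual_reading=NULL, sensor_reading=1803 → 1803
id=47: manual_reading=NULL, sensor_reading=1801 → 1801
id=48: manual_reading=NULL, sensor_reading=1358 → 1358
id=49: manual_reading=446 → 446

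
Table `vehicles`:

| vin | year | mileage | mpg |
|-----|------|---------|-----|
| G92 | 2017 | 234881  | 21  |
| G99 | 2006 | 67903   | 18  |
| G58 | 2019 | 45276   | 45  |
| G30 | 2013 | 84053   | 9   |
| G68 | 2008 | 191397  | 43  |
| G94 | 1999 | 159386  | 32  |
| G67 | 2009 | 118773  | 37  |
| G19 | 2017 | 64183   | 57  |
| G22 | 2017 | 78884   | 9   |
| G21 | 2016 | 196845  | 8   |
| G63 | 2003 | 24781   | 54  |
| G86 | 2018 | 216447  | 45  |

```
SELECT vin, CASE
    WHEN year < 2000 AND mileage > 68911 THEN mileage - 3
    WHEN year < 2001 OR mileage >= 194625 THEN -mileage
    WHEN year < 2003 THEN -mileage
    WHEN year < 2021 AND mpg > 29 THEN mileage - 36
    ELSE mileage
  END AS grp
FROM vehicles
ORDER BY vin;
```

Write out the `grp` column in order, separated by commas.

64147, -196845, 78884, 84053, 45240, 24745, 118737, 191361, -216447, -234881, 159383, 67903

vin=G19: year < 2021 AND mpg > 29 → 64147
vin=G21: year < 2001 OR mileage >= 194625 → -196845
vin=G22: ELSE → 78884
vin=G30: ELSE → 84053
vin=G58: year < 2021 AND mpg > 29 → 45240
vin=G63: year < 2021 AND mpg > 29 → 24745
vin=G67: year < 2021 AND mpg > 29 → 118737
vin=G68: year < 2021 AND mpg > 29 → 191361
vin=G86: year < 2001 OR mileage >= 194625 → -216447
vin=G92: year < 2001 OR mileage >= 194625 → -234881
vin=G94: year < 2000 AND mileage > 68911 → 159383
vin=G99: ELSE → 67903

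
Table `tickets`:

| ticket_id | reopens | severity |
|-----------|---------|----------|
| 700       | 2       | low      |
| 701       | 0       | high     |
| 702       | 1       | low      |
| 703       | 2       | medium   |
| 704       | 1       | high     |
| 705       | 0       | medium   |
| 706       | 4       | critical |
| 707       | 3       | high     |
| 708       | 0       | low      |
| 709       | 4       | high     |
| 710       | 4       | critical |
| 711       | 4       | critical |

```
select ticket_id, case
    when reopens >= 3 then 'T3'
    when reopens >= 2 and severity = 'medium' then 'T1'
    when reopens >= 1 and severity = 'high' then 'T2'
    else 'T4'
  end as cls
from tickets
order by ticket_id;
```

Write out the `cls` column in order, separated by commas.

ticket_id=700: ELSE → T4
ticket_id=701: ELSE → T4
ticket_id=702: ELSE → T4
ticket_id=703: reopens >= 2 and severity = 'medium' → T1
ticket_id=704: reopens >= 1 and severity = 'high' → T2
ticket_id=705: ELSE → T4
ticket_id=706: reopens >= 3 → T3
ticket_id=707: reopens >= 3 → T3
ticket_id=708: ELSE → T4
ticket_id=709: reopens >= 3 → T3
ticket_id=710: reopens >= 3 → T3
ticket_id=711: reopens >= 3 → T3

T4, T4, T4, T1, T2, T4, T3, T3, T4, T3, T3, T3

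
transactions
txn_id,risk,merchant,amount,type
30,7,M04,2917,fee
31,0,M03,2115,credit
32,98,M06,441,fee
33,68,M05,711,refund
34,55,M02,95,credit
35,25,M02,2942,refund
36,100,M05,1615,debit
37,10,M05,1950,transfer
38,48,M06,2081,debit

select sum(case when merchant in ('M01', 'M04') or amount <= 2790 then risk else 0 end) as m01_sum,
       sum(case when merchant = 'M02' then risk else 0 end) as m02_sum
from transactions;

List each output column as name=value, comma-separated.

m01_sum=386, m02_sum=80

[m01_sum: merchant in ('M01', 'M04') or amount <= 2790]
txn_id=30: ✓ → 7
txn_id=31: ✓ → 0
txn_id=32: ✓ → 98
txn_id=33: ✓ → 68
txn_id=34: ✓ → 55
txn_id=35: ✗
txn_id=36: ✓ → 100
txn_id=37: ✓ → 10
txn_id=38: ✓ → 48
m01_sum = 7 + 98 + 68 + 55 + 100 + 10 + 48 = 386
—
[m02_sum: merchant = 'M02']
txn_id=30: ✗
txn_id=31: ✗
txn_id=32: ✗
txn_id=33: ✗
txn_id=34: ✓ → 55
txn_id=35: ✓ → 25
txn_id=36: ✗
txn_id=37: ✗
txn_id=38: ✗
m02_sum = 55 + 25 = 80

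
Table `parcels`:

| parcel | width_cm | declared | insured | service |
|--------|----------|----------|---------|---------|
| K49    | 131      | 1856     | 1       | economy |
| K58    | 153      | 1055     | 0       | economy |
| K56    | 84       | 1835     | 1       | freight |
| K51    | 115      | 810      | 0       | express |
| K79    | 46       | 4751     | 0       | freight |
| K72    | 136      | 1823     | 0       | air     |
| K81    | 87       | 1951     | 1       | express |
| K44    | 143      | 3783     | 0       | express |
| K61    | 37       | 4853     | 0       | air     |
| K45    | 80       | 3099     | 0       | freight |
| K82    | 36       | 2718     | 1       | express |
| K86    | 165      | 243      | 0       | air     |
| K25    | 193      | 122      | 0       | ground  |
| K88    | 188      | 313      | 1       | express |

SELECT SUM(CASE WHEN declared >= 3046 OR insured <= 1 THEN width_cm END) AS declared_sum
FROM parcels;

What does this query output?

parcel=K49: ✓ → 131
parcel=K58: ✓ → 153
parcel=K56: ✓ → 84
parcel=K51: ✓ → 115
parcel=K79: ✓ → 46
parcel=K72: ✓ → 136
parcel=K81: ✓ → 87
parcel=K44: ✓ → 143
parcel=K61: ✓ → 37
parcel=K45: ✓ → 80
parcel=K82: ✓ → 36
parcel=K86: ✓ → 165
parcel=K25: ✓ → 193
parcel=K88: ✓ → 188
declared_sum = 131 + 153 + 84 + 115 + 46 + 136 + 87 + 143 + 37 + 80 + 36 + 165 + 193 + 188 = 1594

1594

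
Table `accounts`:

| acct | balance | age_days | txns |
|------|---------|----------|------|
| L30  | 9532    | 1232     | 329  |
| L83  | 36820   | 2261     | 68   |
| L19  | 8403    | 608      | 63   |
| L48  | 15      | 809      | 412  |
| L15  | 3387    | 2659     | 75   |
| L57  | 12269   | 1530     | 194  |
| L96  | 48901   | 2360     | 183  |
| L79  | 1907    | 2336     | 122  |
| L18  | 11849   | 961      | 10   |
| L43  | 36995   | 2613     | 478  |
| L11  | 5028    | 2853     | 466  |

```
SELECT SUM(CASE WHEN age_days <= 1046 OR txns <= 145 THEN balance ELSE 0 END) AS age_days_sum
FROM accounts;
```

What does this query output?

62381

acct=L30: ✗
acct=L83: ✓ → 36820
acct=L19: ✓ → 8403
acct=L48: ✓ → 15
acct=L15: ✓ → 3387
acct=L57: ✗
acct=L96: ✗
acct=L79: ✓ → 1907
acct=L18: ✓ → 11849
acct=L43: ✗
acct=L11: ✗
age_days_sum = 36820 + 8403 + 15 + 3387 + 1907 + 11849 = 62381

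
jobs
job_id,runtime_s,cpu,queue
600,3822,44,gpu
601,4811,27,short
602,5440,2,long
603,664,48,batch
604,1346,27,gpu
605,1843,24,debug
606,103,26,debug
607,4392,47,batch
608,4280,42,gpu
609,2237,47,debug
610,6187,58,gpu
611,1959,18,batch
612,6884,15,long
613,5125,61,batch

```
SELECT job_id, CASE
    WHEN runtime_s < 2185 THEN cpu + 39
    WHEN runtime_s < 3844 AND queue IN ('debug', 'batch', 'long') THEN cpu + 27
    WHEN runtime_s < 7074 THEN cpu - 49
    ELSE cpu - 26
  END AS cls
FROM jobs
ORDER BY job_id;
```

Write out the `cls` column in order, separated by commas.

-5, -22, -47, 87, 66, 63, 65, -2, -7, 74, 9, 57, -34, 12

job_id=600: runtime_s < 7074 → -5
job_id=601: runtime_s < 7074 → -22
job_id=602: runtime_s < 7074 → -47
job_id=603: runtime_s < 2185 → 87
job_id=604: runtime_s < 2185 → 66
job_id=605: runtime_s < 2185 → 63
job_id=606: runtime_s < 2185 → 65
job_id=607: runtime_s < 7074 → -2
job_id=608: runtime_s < 7074 → -7
job_id=609: runtime_s < 3844 AND queue IN ('debug', 'batch', 'long') → 74
job_id=610: runtime_s < 7074 → 9
job_id=611: runtime_s < 2185 → 57
job_id=612: runtime_s < 7074 → -34
job_id=613: runtime_s < 7074 → 12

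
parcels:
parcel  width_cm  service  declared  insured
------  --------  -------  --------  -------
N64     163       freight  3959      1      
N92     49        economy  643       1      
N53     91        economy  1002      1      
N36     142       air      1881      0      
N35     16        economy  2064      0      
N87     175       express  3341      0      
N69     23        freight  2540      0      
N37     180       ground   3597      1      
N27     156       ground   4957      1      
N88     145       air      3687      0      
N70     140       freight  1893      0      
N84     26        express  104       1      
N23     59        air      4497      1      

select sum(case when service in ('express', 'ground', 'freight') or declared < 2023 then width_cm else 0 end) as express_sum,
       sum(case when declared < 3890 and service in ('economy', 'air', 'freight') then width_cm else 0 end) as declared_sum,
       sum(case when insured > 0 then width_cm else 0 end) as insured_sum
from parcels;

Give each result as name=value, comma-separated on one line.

express_sum=1145, declared_sum=606, insured_sum=724

[express_sum: service in ('express', 'ground', 'freight') or declared < 2023]
parcel=N64: ✓ → 163
parcel=N92: ✓ → 49
parcel=N53: ✓ → 91
parcel=N36: ✓ → 142
parcel=N35: ✗
parcel=N87: ✓ → 175
parcel=N69: ✓ → 23
parcel=N37: ✓ → 180
parcel=N27: ✓ → 156
parcel=N88: ✗
parcel=N70: ✓ → 140
parcel=N84: ✓ → 26
parcel=N23: ✗
express_sum = 163 + 49 + 91 + 142 + 175 + 23 + 180 + 156 + 140 + 26 = 1145
—
[declared_sum: declared < 3890 and service in ('economy', 'air', 'freight')]
parcel=N64: ✗
parcel=N92: ✓ → 49
parcel=N53: ✓ → 91
parcel=N36: ✓ → 142
parcel=N35: ✓ → 16
parcel=N87: ✗
parcel=N69: ✓ → 23
parcel=N37: ✗
parcel=N27: ✗
parcel=N88: ✓ → 145
parcel=N70: ✓ → 140
parcel=N84: ✗
parcel=N23: ✗
declared_sum = 49 + 91 + 142 + 16 + 23 + 145 + 140 = 606
—
[insured_sum: insured > 0]
parcel=N64: ✓ → 163
parcel=N92: ✓ → 49
parcel=N53: ✓ → 91
parcel=N36: ✗
parcel=N35: ✗
parcel=N87: ✗
parcel=N69: ✗
parcel=N37: ✓ → 180
parcel=N27: ✓ → 156
parcel=N88: ✗
parcel=N70: ✗
parcel=N84: ✓ → 26
parcel=N23: ✓ → 59
insured_sum = 163 + 49 + 91 + 180 + 156 + 26 + 59 = 724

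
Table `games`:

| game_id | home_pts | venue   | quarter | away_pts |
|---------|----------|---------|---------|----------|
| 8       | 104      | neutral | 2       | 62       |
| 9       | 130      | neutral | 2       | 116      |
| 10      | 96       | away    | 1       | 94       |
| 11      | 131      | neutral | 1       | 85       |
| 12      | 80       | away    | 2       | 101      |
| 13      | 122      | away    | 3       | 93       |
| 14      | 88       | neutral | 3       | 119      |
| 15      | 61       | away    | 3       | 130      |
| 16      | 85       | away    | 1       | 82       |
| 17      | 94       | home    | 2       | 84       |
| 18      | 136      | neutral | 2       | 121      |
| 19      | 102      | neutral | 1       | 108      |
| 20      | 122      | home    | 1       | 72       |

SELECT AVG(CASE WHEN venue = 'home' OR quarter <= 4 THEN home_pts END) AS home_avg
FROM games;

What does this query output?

103.9230769231

game_id=8: ✓ → 104
game_id=9: ✓ → 130
game_id=10: ✓ → 96
game_id=11: ✓ → 131
game_id=12: ✓ → 80
game_id=13: ✓ → 122
game_id=14: ✓ → 88
game_id=15: ✓ → 61
game_id=16: ✓ → 85
game_id=17: ✓ → 94
game_id=18: ✓ → 136
game_id=19: ✓ → 102
game_id=20: ✓ → 122
home_avg = (104 + 130 + 96 + 131 + 80 + 122 + 88 + 61 + 85 + 94 + 136 + 102 + 122) / 13 = 103.9230769231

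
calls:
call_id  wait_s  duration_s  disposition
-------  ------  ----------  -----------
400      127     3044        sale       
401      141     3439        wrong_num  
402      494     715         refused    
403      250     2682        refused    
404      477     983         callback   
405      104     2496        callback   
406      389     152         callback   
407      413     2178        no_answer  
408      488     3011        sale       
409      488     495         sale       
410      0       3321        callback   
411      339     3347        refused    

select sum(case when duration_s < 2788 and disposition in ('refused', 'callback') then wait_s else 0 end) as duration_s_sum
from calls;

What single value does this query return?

1714

call_id=400: ✗
call_id=401: ✗
call_id=402: ✓ → 494
call_id=403: ✓ → 250
call_id=404: ✓ → 477
call_id=405: ✓ → 104
call_id=406: ✓ → 389
call_id=407: ✗
call_id=408: ✗
call_id=409: ✗
call_id=410: ✗
call_id=411: ✗
duration_s_sum = 494 + 250 + 477 + 104 + 389 = 1714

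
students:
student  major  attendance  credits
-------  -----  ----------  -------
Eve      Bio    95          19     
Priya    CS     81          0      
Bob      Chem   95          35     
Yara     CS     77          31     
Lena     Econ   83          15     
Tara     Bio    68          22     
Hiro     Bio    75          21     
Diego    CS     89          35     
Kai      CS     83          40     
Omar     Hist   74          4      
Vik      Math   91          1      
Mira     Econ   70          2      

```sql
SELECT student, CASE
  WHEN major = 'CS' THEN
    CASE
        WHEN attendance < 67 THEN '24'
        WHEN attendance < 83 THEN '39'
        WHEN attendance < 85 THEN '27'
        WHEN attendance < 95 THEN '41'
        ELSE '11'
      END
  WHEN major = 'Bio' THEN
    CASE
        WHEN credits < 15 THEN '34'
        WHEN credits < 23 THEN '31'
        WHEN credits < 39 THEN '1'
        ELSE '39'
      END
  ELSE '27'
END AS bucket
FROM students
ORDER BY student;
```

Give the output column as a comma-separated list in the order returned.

27, 41, 31, 31, 27, 27, 27, 27, 39, 31, 27, 39

student=Bob: major='Chem' → outer ELSE → 27
student=Diego: major='CS' → inner[attendance < 95] → 41
student=Eve: major='Bio' → inner[credits < 23] → 31
student=Hiro: major='Bio' → inner[credits < 23] → 31
student=Kai: major='CS' → inner[attendance < 85] → 27
student=Lena: major='Econ' → outer ELSE → 27
student=Mira: major='Econ' → outer ELSE → 27
student=Omar: major='Hist' → outer ELSE → 27
student=Priya: major='CS' → inner[attendance < 83] → 39
student=Tara: major='Bio' → inner[credits < 23] → 31
student=Vik: major='Math' → outer ELSE → 27
student=Yara: major='CS' → inner[attendance < 83] → 39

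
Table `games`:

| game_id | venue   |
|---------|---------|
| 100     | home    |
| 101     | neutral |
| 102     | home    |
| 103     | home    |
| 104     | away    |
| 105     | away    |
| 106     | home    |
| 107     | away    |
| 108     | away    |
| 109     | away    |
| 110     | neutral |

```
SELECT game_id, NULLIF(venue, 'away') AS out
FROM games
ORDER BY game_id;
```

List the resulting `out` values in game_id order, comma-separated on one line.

game_id=100: venue=home vs away: differ → home
game_id=101: venue=neutral vs away: differ → neutral
game_id=102: venue=home vs away: differ → home
game_id=103: venue=home vs away: differ → home
game_id=104: venue=away vs away: equal → NULL
game_id=105: venue=away vs away: equal → NULL
game_id=106: venue=home vs away: differ → home
game_id=107: venue=away vs away: equal → NULL
game_id=108: venue=away vs away: equal → NULL
game_id=109: venue=away vs away: equal → NULL
game_id=110: venue=neutral vs away: differ → neutral

home, neutral, home, home, NULL, NULL, home, NULL, NULL, NULL, neutral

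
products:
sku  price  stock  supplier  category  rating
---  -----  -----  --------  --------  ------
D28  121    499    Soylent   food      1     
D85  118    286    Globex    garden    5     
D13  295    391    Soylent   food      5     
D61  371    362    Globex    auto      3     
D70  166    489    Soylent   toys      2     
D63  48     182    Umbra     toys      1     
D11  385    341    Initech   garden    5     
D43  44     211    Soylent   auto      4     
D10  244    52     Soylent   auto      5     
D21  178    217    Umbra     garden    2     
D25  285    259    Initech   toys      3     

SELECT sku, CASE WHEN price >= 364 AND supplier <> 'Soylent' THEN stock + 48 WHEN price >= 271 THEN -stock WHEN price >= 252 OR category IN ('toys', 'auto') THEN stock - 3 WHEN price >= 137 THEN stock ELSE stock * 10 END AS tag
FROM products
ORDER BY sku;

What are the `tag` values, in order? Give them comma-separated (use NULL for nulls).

49, 389, -391, 217, -259, 4990, 208, 410, 179, 486, 2860

sku=D10: price >= 252 OR category IN ('toys', 'auto') → 49
sku=D11: price >= 364 AND supplier <> 'Soylent' → 389
sku=D13: price >= 271 → -391
sku=D21: price >= 137 → 217
sku=D25: price >= 271 → -259
sku=D28: ELSE → 4990
sku=D43: price >= 252 OR category IN ('toys', 'auto') → 208
sku=D61: price >= 364 AND supplier <> 'Soylent' → 410
sku=D63: price >= 252 OR category IN ('toys', 'auto') → 179
sku=D70: price >= 252 OR category IN ('toys', 'auto') → 486
sku=D85: ELSE → 2860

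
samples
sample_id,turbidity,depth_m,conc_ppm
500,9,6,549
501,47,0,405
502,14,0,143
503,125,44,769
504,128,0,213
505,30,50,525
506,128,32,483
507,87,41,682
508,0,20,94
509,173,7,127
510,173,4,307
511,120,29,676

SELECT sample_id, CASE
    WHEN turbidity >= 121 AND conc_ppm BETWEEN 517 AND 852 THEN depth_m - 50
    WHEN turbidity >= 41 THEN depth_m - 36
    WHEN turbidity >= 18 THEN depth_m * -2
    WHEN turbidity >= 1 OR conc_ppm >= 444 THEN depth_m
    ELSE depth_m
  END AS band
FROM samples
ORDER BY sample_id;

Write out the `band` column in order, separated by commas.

6, -36, 0, -6, -36, -100, -4, 5, 20, -29, -32, -7

sample_id=500: turbidity >= 1 OR conc_ppm >= 444 → 6
sample_id=501: turbidity >= 41 → -36
sample_id=502: turbidity >= 1 OR conc_ppm >= 444 → 0
sample_id=503: turbidity >= 121 AND conc_ppm BETWEEN 517 AND 852 → -6
sample_id=504: turbidity >= 41 → -36
sample_id=505: turbidity >= 18 → -100
sample_id=506: turbidity >= 41 → -4
sample_id=507: turbidity >= 41 → 5
sample_id=508: ELSE → 20
sample_id=509: turbidity >= 41 → -29
sample_id=510: turbidity >= 41 → -32
sample_id=511: turbidity >= 41 → -7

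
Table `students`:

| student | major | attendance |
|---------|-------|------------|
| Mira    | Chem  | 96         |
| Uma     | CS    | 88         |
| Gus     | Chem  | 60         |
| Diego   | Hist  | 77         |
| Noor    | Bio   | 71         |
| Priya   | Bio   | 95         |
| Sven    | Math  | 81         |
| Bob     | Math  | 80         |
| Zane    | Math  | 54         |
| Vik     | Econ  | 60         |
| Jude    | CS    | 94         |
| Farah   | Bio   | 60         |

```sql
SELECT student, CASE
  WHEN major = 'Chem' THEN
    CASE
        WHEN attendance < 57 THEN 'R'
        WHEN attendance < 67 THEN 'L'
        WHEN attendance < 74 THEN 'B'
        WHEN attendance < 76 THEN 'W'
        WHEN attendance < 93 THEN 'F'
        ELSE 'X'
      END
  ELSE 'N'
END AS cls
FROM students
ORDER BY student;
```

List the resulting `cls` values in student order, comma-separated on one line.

student=Bob: major='Math' → outer ELSE → N
student=Diego: major='Hist' → outer ELSE → N
student=Farah: major='Bio' → outer ELSE → N
student=Gus: major='Chem' → inner[attendance < 67] → L
student=Jude: major='CS' → outer ELSE → N
student=Mira: major='Chem' → inner[ELSE] → X
student=Noor: major='Bio' → outer ELSE → N
student=Priya: major='Bio' → outer ELSE → N
student=Sven: major='Math' → outer ELSE → N
student=Uma: major='CS' → outer ELSE → N
student=Vik: major='Econ' → outer ELSE → N
student=Zane: major='Math' → outer ELSE → N

N, N, N, L, N, X, N, N, N, N, N, N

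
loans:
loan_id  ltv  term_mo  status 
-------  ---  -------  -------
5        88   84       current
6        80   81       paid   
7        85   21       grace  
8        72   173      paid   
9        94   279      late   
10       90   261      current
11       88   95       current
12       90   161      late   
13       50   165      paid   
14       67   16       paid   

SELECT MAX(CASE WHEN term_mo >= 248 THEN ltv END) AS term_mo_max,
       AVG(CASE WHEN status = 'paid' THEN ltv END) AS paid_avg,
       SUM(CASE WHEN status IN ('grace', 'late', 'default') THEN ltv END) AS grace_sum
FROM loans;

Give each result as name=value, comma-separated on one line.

[term_mo_max: term_mo >= 248]
loan_id=5: ✗
loan_id=6: ✗
loan_id=7: ✗
loan_id=8: ✗
loan_id=9: ✓ → 94
loan_id=10: ✓ → 90
loan_id=11: ✗
loan_id=12: ✗
loan_id=13: ✗
loan_id=14: ✗
term_mo_max = MAX(94, 90) = 94
—
[paid_avg: status = 'paid']
loan_id=5: ✗
loan_id=6: ✓ → 80
loan_id=7: ✗
loan_id=8: ✓ → 72
loan_id=9: ✗
loan_id=10: ✗
loan_id=11: ✗
loan_id=12: ✗
loan_id=13: ✓ → 50
loan_id=14: ✓ → 67
paid_avg = (80 + 72 + 50 + 67) / 4 = 67.25
—
[grace_sum: status IN ('grace', 'late', 'default')]
loan_id=5: ✗
loan_id=6: ✗
loan_id=7: ✓ → 85
loan_id=8: ✗
loan_id=9: ✓ → 94
loan_id=10: ✗
loan_id=11: ✗
loan_id=12: ✓ → 90
loan_id=13: ✗
loan_id=14: ✗
grace_sum = 85 + 94 + 90 = 269

term_mo_max=94, paid_avg=67.25, grace_sum=269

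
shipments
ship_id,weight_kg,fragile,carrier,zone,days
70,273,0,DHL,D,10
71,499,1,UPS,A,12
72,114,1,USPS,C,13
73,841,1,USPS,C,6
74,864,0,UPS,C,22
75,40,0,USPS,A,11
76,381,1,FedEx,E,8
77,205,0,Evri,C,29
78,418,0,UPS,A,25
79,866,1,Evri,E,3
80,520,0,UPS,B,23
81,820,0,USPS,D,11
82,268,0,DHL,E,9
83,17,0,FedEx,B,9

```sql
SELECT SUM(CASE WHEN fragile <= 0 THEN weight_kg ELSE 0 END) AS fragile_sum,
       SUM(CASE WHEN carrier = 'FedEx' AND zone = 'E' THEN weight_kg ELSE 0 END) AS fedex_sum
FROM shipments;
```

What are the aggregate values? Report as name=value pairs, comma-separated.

fragile_sum=3425, fedex_sum=381

[fragile_sum: fragile <= 0]
ship_id=70: ✓ → 273
ship_id=71: ✗
ship_id=72: ✗
ship_id=73: ✗
ship_id=74: ✓ → 864
ship_id=75: ✓ → 40
ship_id=76: ✗
ship_id=77: ✓ → 205
ship_id=78: ✓ → 418
ship_id=79: ✗
ship_id=80: ✓ → 520
ship_id=81: ✓ → 820
ship_id=82: ✓ → 268
ship_id=83: ✓ → 17
fragile_sum = 273 + 864 + 40 + 205 + 418 + 520 + 820 + 268 + 17 = 3425
—
[fedex_sum: carrier = 'FedEx' AND zone = 'E']
ship_id=70: ✗
ship_id=71: ✗
ship_id=72: ✗
ship_id=73: ✗
ship_id=74: ✗
ship_id=75: ✗
ship_id=76: ✓ → 381
ship_id=77: ✗
ship_id=78: ✗
ship_id=79: ✗
ship_id=80: ✗
ship_id=81: ✗
ship_id=82: ✗
ship_id=83: ✗
fedex_sum = 381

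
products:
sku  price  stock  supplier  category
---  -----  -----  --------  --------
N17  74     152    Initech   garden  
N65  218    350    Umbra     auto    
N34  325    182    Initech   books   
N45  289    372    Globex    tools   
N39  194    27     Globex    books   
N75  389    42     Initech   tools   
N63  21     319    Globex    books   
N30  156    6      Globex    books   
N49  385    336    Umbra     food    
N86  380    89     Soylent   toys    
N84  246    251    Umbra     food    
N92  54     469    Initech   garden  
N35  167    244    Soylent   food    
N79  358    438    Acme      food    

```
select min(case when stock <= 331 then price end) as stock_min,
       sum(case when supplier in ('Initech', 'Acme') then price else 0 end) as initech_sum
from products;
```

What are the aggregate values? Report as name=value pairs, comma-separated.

stock_min=21, initech_sum=1200

[stock_min: stock <= 331]
sku=N17: ✓ → 74
sku=N65: ✗
sku=N34: ✓ → 325
sku=N45: ✗
sku=N39: ✓ → 194
sku=N75: ✓ → 389
sku=N63: ✓ → 21
sku=N30: ✓ → 156
sku=N49: ✗
sku=N86: ✓ → 380
sku=N84: ✓ → 246
sku=N92: ✗
sku=N35: ✓ → 167
sku=N79: ✗
stock_min = MIN(74, 325, 194, 389, 21, 156, 380, 246, 167) = 21
—
[initech_sum: supplier in ('Initech', 'Acme')]
sku=N17: ✓ → 74
sku=N65: ✗
sku=N34: ✓ → 325
sku=N45: ✗
sku=N39: ✗
sku=N75: ✓ → 389
sku=N63: ✗
sku=N30: ✗
sku=N49: ✗
sku=N86: ✗
sku=N84: ✗
sku=N92: ✓ → 54
sku=N35: ✗
sku=N79: ✓ → 358
initech_sum = 74 + 325 + 389 + 54 + 358 = 1200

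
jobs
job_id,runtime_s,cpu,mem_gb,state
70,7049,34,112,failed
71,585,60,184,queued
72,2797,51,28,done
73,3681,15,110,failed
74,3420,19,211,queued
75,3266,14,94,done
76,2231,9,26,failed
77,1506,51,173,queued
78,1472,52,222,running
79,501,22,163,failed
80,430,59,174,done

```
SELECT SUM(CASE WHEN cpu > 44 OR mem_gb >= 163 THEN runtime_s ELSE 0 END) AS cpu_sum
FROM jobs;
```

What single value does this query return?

job_id=70: ✗
job_id=71: ✓ → 585
job_id=72: ✓ → 2797
job_id=73: ✗
job_id=74: ✓ → 3420
job_id=75: ✗
job_id=76: ✗
job_id=77: ✓ → 1506
job_id=78: ✓ → 1472
job_id=79: ✓ → 501
job_id=80: ✓ → 430
cpu_sum = 585 + 2797 + 3420 + 1506 + 1472 + 501 + 430 = 10711

10711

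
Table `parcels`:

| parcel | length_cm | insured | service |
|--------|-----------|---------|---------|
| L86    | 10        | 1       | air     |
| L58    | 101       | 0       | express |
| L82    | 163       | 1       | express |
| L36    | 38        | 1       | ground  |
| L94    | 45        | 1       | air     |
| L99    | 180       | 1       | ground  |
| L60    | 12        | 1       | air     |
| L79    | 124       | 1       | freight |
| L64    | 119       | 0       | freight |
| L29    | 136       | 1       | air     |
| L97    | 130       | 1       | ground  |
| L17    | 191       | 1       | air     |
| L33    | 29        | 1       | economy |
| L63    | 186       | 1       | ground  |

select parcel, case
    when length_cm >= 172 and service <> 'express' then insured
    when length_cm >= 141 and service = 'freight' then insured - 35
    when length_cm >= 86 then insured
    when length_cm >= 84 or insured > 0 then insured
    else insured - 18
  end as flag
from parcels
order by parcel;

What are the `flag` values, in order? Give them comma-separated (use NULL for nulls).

1, 1, 1, 1, 0, 1, 1, 0, 1, 1, 1, 1, 1, 1

parcel=L17: length_cm >= 172 and service <> 'express' → 1
parcel=L29: length_cm >= 86 → 1
parcel=L33: length_cm >= 84 or insured > 0 → 1
parcel=L36: length_cm >= 84 or insured > 0 → 1
parcel=L58: length_cm >= 86 → 0
parcel=L60: length_cm >= 84 or insured > 0 → 1
parcel=L63: length_cm >= 172 and service <> 'express' → 1
parcel=L64: length_cm >= 86 → 0
parcel=L79: length_cm >= 86 → 1
parcel=L82: length_cm >= 86 → 1
parcel=L86: length_cm >= 84 or insured > 0 → 1
parcel=L94: length_cm >= 84 or insured > 0 → 1
parcel=L97: length_cm >= 86 → 1
parcel=L99: length_cm >= 172 and service <> 'express' → 1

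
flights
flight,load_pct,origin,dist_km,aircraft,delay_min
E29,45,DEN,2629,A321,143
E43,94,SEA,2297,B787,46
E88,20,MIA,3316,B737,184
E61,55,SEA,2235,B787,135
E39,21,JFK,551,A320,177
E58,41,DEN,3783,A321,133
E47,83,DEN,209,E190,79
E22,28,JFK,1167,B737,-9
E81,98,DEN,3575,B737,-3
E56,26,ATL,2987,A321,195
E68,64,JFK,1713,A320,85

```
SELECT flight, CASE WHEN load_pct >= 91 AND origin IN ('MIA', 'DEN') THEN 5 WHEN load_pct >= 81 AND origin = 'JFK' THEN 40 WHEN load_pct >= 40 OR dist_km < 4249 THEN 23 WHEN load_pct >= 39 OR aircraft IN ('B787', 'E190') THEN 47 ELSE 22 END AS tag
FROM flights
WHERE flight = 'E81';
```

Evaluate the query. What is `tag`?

5

flight = E81: load_pct=98, origin=DEN, dist_km=3575, aircraft=B737, delay_min=-3.
load_pct >= 91 AND origin IN ('MIA', 'DEN') → true → 5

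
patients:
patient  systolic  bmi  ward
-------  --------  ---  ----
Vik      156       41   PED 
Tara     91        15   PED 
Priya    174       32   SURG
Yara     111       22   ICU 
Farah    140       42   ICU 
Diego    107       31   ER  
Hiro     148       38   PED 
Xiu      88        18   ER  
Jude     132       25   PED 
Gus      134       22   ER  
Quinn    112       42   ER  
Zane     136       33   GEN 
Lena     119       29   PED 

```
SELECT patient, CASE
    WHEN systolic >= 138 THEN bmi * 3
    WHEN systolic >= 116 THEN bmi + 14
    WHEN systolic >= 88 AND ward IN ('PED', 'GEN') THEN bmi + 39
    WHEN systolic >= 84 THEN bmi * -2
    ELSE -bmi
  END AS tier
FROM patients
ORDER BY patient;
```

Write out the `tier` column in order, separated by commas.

-62, 126, 36, 114, 39, 43, 96, -84, 54, 123, -36, -44, 47

patient=Diego: systolic >= 84 → -62
patient=Farah: systolic >= 138 → 126
patient=Gus: systolic >= 116 → 36
patient=Hiro: systolic >= 138 → 114
patient=Jude: systolic >= 116 → 39
patient=Lena: systolic >= 116 → 43
patient=Priya: systolic >= 138 → 96
patient=Quinn: systolic >= 84 → -84
patient=Tara: systolic >= 88 AND ward IN ('PED', 'GEN') → 54
patient=Vik: systolic >= 138 → 123
patient=Xiu: systolic >= 84 → -36
patient=Yara: systolic >= 84 → -44
patient=Zane: systolic >= 116 → 47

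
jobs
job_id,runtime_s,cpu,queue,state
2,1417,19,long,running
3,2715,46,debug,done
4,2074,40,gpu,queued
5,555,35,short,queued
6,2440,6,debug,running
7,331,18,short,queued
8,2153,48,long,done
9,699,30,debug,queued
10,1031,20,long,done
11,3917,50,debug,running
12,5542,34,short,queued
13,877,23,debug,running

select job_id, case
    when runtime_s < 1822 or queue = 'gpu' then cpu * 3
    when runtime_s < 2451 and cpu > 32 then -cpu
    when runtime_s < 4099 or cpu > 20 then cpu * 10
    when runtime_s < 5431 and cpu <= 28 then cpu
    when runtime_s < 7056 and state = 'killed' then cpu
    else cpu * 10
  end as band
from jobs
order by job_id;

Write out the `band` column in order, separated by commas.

job_id=2: runtime_s < 1822 or queue = 'gpu' → 57
job_id=3: runtime_s < 4099 or cpu > 20 → 460
job_id=4: runtime_s < 1822 or queue = 'gpu' → 120
job_id=5: runtime_s < 1822 or queue = 'gpu' → 105
job_id=6: runtime_s < 4099 or cpu > 20 → 60
job_id=7: runtime_s < 1822 or queue = 'gpu' → 54
job_id=8: runtime_s < 2451 and cpu > 32 → -48
job_id=9: runtime_s < 1822 or queue = 'gpu' → 90
job_id=10: runtime_s < 1822 or queue = 'gpu' → 60
job_id=11: runtime_s < 4099 or cpu > 20 → 500
job_id=12: runtime_s < 4099 or cpu > 20 → 340
job_id=13: runtime_s < 1822 or queue = 'gpu' → 69

57, 460, 120, 105, 60, 54, -48, 90, 60, 500, 340, 69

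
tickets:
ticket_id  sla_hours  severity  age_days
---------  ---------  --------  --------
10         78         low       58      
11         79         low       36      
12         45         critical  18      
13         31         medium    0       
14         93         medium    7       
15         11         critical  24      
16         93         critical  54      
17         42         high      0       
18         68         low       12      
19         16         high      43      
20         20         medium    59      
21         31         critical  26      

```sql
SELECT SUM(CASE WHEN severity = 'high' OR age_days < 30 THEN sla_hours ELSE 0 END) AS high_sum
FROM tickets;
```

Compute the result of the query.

ticket_id=10: ✗
ticket_id=11: ✗
ticket_id=12: ✓ → 45
ticket_id=13: ✓ → 31
ticket_id=14: ✓ → 93
ticket_id=15: ✓ → 11
ticket_id=16: ✗
ticket_id=17: ✓ → 42
ticket_id=18: ✓ → 68
ticket_id=19: ✓ → 16
ticket_id=20: ✗
ticket_id=21: ✓ → 31
high_sum = 45 + 31 + 93 + 11 + 42 + 68 + 16 + 31 = 337

337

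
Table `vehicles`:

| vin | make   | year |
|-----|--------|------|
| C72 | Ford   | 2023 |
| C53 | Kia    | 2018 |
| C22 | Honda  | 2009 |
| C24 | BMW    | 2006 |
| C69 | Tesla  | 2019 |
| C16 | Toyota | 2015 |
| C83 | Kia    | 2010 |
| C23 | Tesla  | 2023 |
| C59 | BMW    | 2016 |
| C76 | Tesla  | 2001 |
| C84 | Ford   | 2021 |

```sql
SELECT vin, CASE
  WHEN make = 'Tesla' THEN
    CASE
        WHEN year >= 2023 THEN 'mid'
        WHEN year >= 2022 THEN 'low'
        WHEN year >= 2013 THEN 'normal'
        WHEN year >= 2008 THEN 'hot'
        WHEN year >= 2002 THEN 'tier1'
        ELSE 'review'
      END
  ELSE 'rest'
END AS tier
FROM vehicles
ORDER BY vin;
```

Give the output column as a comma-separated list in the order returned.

vin=C16: make='Toyota' → outer ELSE → rest
vin=C22: make='Honda' → outer ELSE → rest
vin=C23: make='Tesla' → inner[year >= 2023] → mid
vin=C24: make='BMW' → outer ELSE → rest
vin=C53: make='Kia' → outer ELSE → rest
vin=C59: make='BMW' → outer ELSE → rest
vin=C69: make='Tesla' → inner[year >= 2013] → normal
vin=C72: make='Ford' → outer ELSE → rest
vin=C76: make='Tesla' → inner[ELSE] → review
vin=C83: make='Kia' → outer ELSE → rest
vin=C84: make='Ford' → outer ELSE → rest

rest, rest, mid, rest, rest, rest, normal, rest, review, rest, rest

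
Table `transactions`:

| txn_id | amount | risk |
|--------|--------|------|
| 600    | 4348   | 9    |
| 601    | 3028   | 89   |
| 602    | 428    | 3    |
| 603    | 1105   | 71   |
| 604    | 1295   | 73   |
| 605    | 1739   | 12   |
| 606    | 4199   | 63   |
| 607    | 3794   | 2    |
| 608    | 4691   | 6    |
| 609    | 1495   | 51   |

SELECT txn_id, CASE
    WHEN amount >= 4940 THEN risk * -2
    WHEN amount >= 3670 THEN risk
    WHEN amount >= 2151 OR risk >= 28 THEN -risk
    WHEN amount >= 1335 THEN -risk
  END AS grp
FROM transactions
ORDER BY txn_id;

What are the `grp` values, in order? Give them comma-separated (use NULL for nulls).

txn_id=600: amount >= 3670 → 9
txn_id=601: amount >= 2151 OR risk >= 28 → -89
txn_id=602: (no match → NULL) → NULL
txn_id=603: amount >= 2151 OR risk >= 28 → -71
txn_id=604: amount >= 2151 OR risk >= 28 → -73
txn_id=605: amount >= 1335 → -12
txn_id=606: amount >= 3670 → 63
txn_id=607: amount >= 3670 → 2
txn_id=608: amount >= 3670 → 6
txn_id=609: amount >= 2151 OR risk >= 28 → -51

9, -89, NULL, -71, -73, -12, 63, 2, 6, -51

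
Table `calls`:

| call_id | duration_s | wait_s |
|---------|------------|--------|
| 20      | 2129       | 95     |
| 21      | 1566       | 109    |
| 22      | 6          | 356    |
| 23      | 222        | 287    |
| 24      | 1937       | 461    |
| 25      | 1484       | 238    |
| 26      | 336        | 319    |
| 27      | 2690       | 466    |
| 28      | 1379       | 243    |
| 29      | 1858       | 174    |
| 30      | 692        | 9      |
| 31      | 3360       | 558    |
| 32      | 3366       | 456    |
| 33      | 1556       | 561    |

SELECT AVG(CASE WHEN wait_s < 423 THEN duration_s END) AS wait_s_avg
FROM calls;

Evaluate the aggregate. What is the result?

1074.6666666667

call_id=20: ✓ → 2129
call_id=21: ✓ → 1566
call_id=22: ✓ → 6
call_id=23: ✓ → 222
call_id=24: ✗
call_id=25: ✓ → 1484
call_id=26: ✓ → 336
call_id=27: ✗
call_id=28: ✓ → 1379
call_id=29: ✓ → 1858
call_id=30: ✓ → 692
call_id=31: ✗
call_id=32: ✗
call_id=33: ✗
wait_s_avg = (2129 + 1566 + 6 + 222 + 1484 + 336 + 1379 + 1858 + 692) / 9 = 1074.6666666667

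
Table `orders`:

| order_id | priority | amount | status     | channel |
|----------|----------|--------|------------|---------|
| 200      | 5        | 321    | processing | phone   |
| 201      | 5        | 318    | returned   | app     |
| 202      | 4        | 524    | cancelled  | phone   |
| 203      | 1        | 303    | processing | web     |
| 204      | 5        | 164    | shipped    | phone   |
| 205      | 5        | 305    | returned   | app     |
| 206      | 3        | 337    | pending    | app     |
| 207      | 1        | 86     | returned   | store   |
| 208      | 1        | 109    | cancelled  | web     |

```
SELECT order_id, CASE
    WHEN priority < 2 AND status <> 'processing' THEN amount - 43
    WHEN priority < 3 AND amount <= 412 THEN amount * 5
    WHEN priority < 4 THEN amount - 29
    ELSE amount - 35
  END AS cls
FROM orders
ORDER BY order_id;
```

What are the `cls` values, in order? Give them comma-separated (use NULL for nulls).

order_id=200: ELSE → 286
order_id=201: ELSE → 283
order_id=202: ELSE → 489
order_id=203: priority < 3 AND amount <= 412 → 1515
order_id=204: ELSE → 129
order_id=205: ELSE → 270
order_id=206: priority < 4 → 308
order_id=207: priority < 2 AND status <> 'processing' → 43
order_id=208: priority < 2 AND status <> 'processing' → 66

286, 283, 489, 1515, 129, 270, 308, 43, 66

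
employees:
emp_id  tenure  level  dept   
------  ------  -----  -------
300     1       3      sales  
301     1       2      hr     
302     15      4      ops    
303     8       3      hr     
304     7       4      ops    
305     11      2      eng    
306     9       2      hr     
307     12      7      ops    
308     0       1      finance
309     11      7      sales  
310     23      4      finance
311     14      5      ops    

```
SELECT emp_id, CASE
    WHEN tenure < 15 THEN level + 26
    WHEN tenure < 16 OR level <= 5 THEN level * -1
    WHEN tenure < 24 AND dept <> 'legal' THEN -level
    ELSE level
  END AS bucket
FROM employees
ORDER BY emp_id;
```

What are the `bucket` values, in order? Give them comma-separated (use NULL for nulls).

emp_id=300: tenure < 15 → 29
emp_id=301: tenure < 15 → 28
emp_id=302: tenure < 16 OR level <= 5 → -4
emp_id=303: tenure < 15 → 29
emp_id=304: tenure < 15 → 30
emp_id=305: tenure < 15 → 28
emp_id=306: tenure < 15 → 28
emp_id=307: tenure < 15 → 33
emp_id=308: tenure < 15 → 27
emp_id=309: tenure < 15 → 33
emp_id=310: tenure < 16 OR level <= 5 → -4
emp_id=311: tenure < 15 → 31

29, 28, -4, 29, 30, 28, 28, 33, 27, 33, -4, 31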